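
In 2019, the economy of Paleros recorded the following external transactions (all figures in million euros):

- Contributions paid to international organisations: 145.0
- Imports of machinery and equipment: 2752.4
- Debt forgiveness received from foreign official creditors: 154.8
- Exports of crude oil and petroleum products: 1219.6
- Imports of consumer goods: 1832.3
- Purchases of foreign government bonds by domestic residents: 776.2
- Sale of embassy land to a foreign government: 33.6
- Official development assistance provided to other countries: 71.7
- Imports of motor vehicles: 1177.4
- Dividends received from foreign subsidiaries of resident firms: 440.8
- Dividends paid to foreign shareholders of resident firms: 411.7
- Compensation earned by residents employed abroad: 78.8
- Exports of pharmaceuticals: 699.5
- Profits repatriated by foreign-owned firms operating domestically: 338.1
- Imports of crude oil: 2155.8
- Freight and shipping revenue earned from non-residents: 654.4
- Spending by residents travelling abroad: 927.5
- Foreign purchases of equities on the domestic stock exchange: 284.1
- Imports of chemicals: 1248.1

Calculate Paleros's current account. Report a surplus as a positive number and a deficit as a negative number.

-7966.9

Goods: 699.5 - 1832.3 - 2752.4 - 2155.8 + 1219.6 - 1177.4 - 1248.1 = -7246.9
Services: 654.4 - 927.5 = -273.1
Primary income: -338.1 - 411.7 + 78.8 + 440.8 = -230.2
Secondary income: -145.0 - 71.7 = -216.7
Current account = (-7246.9) + (-273.1) + (-230.2) + (-216.7) = -7966.9
(Excluded from the current account — capital account: debt forgiveness received from foreign official creditors 154.8, sale of embassy land to a foreign government 33.6; financial account: purchases of foreign government bonds by domestic residents 776.2, foreign purchases of equities on the domestic stock exchange 284.1.)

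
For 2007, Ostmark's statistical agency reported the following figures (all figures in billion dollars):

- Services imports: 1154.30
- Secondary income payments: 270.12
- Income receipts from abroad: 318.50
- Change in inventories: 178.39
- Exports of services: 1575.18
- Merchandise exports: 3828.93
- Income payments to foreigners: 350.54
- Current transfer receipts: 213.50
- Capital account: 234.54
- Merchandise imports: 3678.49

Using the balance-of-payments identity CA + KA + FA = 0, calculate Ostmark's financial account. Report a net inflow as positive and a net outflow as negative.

-717.20

Goods balance = 3828.93 - 3678.49 = 150.44
Services balance = 1575.18 - 1154.30 = 420.88
Trade balance (goods + services) = 150.44 + 420.88 = 571.32
Net primary income = 318.50 - 350.54 = -32.04
Net secondary income = 213.50 - 270.12 = -56.62
Current account = 571.32 + (-32.04) + (-56.62) = 482.66
Financial account = -(482.66 + 234.54) = -717.20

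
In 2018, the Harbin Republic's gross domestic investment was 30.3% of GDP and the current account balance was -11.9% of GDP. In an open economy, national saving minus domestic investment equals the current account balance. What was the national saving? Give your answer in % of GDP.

18.4

S - I = CA (net lending to the rest of the world).
S = I + CA = 30.3 + (-11.9) = 18.4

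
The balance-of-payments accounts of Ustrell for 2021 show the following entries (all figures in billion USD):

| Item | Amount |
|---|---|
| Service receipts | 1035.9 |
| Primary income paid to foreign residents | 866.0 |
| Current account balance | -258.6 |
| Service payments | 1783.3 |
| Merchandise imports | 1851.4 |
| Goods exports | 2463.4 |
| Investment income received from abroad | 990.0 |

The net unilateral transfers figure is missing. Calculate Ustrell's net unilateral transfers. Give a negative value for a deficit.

-247.2

Current account = goods balance + services balance + net primary income + net secondary income
Sum of the known components = -11.4
Net unilateral transfers = CA - (known components) = -258.6 - (-11.4) = -247.2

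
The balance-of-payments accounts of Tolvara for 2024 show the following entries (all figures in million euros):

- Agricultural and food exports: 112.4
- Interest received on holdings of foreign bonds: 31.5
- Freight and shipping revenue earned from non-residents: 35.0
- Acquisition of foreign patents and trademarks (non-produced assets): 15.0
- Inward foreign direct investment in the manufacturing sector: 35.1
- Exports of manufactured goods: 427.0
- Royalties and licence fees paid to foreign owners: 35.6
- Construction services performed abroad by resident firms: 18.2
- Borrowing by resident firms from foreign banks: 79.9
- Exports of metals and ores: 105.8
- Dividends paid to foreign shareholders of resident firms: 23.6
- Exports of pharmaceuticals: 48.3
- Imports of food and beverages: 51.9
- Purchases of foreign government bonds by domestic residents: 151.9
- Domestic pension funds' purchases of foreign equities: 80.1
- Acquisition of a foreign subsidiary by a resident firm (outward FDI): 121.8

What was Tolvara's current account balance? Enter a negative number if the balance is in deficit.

Goods: 112.4 - 51.9 + 48.3 + 427.0 + 105.8 = 641.6
Services: 35.0 - 35.6 + 18.2 = 17.6
Primary income: -23.6 + 31.5 = 7.9
Current account = 641.6 + 17.6 + 7.9 = 667.1
(Excluded from the current account — capital account: acquisition of foreign patents and trademarks (non-produced assets) 15.0; financial account: inward foreign direct investment in the manufacturing sector 35.1, borrowing by resident firms from foreign banks 79.9, purchases of foreign government bonds by domestic residents 151.9, domestic pension funds' purchases of foreign equities 80.1, acquisition of a foreign subsidiary by a resident firm (outward FDI) 121.8.)

667.1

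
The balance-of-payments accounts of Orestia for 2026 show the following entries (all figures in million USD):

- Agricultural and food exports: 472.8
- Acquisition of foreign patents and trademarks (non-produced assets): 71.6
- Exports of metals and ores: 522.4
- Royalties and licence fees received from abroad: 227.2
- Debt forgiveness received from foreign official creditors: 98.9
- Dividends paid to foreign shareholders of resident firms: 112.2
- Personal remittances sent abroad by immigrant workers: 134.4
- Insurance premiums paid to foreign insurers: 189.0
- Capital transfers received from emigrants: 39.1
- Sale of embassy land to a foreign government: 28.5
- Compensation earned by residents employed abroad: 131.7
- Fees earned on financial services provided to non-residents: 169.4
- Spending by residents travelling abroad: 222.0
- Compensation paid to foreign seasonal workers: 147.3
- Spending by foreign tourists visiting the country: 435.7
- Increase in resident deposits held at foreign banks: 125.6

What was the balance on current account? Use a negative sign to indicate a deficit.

1154.3

Goods: 472.8 + 522.4 = 995.2
Services: 435.7 - 189.0 - 222.0 + 169.4 + 227.2 = 421.3
Primary income: -147.3 + 131.7 - 112.2 = -127.8
Secondary income: -134.4
Current account = 995.2 + 421.3 + (-127.8) + (-134.4) = 1154.3
(Excluded from the current account — capital account: acquisition of foreign patents and trademarks (non-produced assets) 71.6, debt forgiveness received from foreign official creditors 98.9, capital transfers received from emigrants 39.1, sale of embassy land to a foreign government 28.5; financial account: increase in resident deposits held at foreign banks 125.6.)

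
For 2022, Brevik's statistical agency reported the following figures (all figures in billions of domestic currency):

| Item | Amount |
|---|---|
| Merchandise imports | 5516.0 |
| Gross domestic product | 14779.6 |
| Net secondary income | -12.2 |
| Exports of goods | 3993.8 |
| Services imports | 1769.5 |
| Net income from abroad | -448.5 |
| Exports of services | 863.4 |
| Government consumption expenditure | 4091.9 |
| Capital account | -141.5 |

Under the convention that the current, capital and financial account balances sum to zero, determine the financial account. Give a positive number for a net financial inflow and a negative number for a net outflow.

3030.5

Goods balance = 3993.8 - 5516.0 = -1522.2
Services balance = 863.4 - 1769.5 = -906.1
Trade balance (goods + services) = -1522.2 + (-906.1) = -2428.3
Net primary income = -448.5
Net secondary income = -12.2
Current account = -2428.3 + (-448.5) + (-12.2) = -2889.0
Financial account = -(-2889.0 + (-141.5)) = 3030.5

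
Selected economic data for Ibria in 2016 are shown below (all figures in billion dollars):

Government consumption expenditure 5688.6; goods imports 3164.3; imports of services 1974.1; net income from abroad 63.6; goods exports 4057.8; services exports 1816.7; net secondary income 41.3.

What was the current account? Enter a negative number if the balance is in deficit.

Goods balance = 4057.8 - 3164.3 = 893.5
Services balance = 1816.7 - 1974.1 = -157.4
Trade balance (goods + services) = 893.5 + (-157.4) = 736.1
Net primary income = 63.6
Net secondary income = 41.3
Current account = 736.1 + 63.6 + 41.3 = 841.0

841.0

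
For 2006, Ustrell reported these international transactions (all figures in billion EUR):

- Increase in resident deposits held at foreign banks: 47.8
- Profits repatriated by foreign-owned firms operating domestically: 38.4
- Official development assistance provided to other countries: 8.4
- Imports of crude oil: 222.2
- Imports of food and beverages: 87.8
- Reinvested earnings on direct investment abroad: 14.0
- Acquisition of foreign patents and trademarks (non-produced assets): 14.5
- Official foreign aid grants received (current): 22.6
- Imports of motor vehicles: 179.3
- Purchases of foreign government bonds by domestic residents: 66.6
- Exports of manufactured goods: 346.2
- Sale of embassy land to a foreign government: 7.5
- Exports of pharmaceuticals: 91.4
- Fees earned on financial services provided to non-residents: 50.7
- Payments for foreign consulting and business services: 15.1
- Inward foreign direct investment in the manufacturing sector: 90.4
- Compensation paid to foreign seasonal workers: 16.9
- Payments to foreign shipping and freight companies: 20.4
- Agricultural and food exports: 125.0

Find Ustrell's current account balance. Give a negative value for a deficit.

Goods: 91.4 - 87.8 + 125.0 + 346.2 - 222.2 - 179.3 = 73.3
Services: -20.4 + 50.7 - 15.1 = 15.2
Primary income: -38.4 - 16.9 + 14.0 = -41.3
Secondary income: 22.6 - 8.4 = 14.2
Current account = 73.3 + 15.2 + (-41.3) + 14.2 = 61.4
(Excluded from the current account — financial account: increase in resident deposits held at foreign banks 47.8, purchases of foreign government bonds by domestic residents 66.6, inward foreign direct investment in the manufacturing sector 90.4; capital account: acquisition of foreign patents and trademarks (non-produced assets) 14.5, sale of embassy land to a foreign government 7.5.)

61.4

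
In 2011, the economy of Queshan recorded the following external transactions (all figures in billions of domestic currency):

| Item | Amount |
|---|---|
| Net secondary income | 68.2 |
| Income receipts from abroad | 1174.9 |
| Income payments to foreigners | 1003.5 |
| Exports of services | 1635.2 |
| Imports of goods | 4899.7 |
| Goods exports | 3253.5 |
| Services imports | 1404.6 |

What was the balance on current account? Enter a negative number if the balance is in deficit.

-1176.0

Goods balance = 3253.5 - 4899.7 = -1646.2
Services balance = 1635.2 - 1404.6 = 230.6
Trade balance (goods + services) = -1646.2 + 230.6 = -1415.6
Net primary income = 1174.9 - 1003.5 = 171.4
Net secondary income = 68.2
Current account = -1415.6 + 171.4 + 68.2 = -1176.0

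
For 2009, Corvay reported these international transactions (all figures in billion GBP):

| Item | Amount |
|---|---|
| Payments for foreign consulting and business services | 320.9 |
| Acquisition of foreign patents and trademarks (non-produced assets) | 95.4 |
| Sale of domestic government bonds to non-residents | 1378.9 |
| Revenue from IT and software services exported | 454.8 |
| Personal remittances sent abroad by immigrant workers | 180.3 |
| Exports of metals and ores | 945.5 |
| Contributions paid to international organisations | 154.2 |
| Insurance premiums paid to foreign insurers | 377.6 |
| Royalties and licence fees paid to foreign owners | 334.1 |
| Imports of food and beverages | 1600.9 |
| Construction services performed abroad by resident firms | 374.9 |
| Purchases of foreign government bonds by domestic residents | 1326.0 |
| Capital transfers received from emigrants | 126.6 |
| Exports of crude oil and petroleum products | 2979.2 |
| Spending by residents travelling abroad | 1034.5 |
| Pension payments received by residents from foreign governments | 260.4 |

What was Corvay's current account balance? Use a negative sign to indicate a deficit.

1012.3

Goods: 945.5 + 2979.2 - 1600.9 = 2323.8
Services: -1034.5 - 377.6 - 320.9 + 374.9 - 334.1 + 454.8 = -1237.4
Secondary income: 260.4 - 154.2 - 180.3 = -74.1
Current account = 2323.8 + (-1237.4) + (-74.1) = 1012.3
(Excluded from the current account — capital account: acquisition of foreign patents and trademarks (non-produced assets) 95.4, capital transfers received from emigrants 126.6; financial account: sale of domestic government bonds to non-residents 1378.9, purchases of foreign government bonds by domestic residents 1326.0.)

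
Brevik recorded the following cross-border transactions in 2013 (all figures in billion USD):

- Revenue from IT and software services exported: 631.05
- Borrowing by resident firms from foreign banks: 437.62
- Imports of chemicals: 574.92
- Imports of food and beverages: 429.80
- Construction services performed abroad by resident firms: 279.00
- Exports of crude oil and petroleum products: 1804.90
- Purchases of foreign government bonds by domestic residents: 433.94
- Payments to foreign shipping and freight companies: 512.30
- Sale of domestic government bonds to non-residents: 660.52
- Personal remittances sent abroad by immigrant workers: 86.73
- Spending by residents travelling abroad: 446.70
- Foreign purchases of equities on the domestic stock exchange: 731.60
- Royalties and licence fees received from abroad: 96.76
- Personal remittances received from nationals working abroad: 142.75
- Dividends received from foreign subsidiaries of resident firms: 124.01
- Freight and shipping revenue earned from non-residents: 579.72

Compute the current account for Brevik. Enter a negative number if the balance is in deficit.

Goods: 1804.90 - 429.80 - 574.92 = 800.18
Services: 96.76 - 512.30 + 631.05 + 279.00 - 446.70 + 579.72 = 627.53
Primary income: 124.01
Secondary income: 142.75 - 86.73 = 56.02
Current account = 800.18 + 627.53 + 124.01 + 56.02 = 1607.74
(Excluded from the current account — financial account: borrowing by resident firms from foreign banks 437.62, purchases of foreign government bonds by domestic residents 433.94, sale of domestic government bonds to non-residents 660.52, foreign purchases of equities on the domestic stock exchange 731.60.)

1607.74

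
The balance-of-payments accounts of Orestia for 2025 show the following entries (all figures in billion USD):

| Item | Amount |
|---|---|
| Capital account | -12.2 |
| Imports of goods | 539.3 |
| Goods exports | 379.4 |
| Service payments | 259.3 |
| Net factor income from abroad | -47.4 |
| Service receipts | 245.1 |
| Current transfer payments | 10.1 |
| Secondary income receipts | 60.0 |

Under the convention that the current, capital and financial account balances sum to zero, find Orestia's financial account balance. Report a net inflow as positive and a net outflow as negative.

183.8

Goods balance = 379.4 - 539.3 = -159.9
Services balance = 245.1 - 259.3 = -14.2
Trade balance (goods + services) = -159.9 + (-14.2) = -174.1
Net primary income = -47.4
Net secondary income = 60.0 - 10.1 = 49.9
Current account = -174.1 + (-47.4) + 49.9 = -171.6
Financial account = -(-171.6 + (-12.2)) = 183.8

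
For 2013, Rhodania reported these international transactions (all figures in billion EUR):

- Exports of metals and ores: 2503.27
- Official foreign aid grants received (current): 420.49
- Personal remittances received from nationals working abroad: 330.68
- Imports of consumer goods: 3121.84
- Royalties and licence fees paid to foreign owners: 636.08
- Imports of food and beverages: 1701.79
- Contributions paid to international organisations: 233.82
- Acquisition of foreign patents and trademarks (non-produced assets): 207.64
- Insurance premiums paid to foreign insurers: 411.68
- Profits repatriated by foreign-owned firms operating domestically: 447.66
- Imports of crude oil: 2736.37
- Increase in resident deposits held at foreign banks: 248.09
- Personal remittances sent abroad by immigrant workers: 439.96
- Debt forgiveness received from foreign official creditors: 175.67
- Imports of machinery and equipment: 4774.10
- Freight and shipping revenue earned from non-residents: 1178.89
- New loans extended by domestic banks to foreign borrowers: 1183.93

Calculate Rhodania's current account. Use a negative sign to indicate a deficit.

-10069.97

Goods: -4774.10 + 2503.27 - 1701.79 - 2736.37 - 3121.84 = -9830.83
Services: 1178.89 - 636.08 - 411.68 = 131.13
Primary income: -447.66
Secondary income: -439.96 - 233.82 + 330.68 + 420.49 = 77.39
Current account = (-9830.83) + 131.13 + (-447.66) + 77.39 = -10069.97
(Excluded from the current account — capital account: acquisition of foreign patents and trademarks (non-produced assets) 207.64, debt forgiveness received from foreign official creditors 175.67; financial account: increase in resident deposits held at foreign banks 248.09, new loans extended by domestic banks to foreign borrowers 1183.93.)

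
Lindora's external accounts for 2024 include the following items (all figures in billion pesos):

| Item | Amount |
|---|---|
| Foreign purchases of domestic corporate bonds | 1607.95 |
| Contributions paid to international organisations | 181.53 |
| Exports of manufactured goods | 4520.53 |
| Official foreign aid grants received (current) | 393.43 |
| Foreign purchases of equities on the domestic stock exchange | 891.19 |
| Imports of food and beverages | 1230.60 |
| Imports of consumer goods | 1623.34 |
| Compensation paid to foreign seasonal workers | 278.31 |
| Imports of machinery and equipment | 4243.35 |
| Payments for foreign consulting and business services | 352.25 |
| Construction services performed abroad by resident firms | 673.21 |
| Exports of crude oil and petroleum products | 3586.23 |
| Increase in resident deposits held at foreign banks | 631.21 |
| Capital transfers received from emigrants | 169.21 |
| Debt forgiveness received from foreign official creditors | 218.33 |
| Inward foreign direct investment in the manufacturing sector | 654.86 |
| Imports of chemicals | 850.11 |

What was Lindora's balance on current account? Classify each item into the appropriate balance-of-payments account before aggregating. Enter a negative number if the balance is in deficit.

413.91

Goods: 4520.53 - 4243.35 - 1230.60 - 850.11 + 3586.23 - 1623.34 = 159.36
Services: -352.25 + 673.21 = 320.96
Primary income: -278.31
Secondary income: -181.53 + 393.43 = 211.90
Current account = 159.36 + 320.96 + (-278.31) + 211.90 = 413.91
(Excluded from the current account — financial account: foreign purchases of domestic corporate bonds 1607.95, foreign purchases of equities on the domestic stock exchange 891.19, increase in resident deposits held at foreign banks 631.21, inward foreign direct investment in the manufacturing sector 654.86; capital account: capital transfers received from emigrants 169.21, debt forgiveness received from foreign official creditors 218.33.)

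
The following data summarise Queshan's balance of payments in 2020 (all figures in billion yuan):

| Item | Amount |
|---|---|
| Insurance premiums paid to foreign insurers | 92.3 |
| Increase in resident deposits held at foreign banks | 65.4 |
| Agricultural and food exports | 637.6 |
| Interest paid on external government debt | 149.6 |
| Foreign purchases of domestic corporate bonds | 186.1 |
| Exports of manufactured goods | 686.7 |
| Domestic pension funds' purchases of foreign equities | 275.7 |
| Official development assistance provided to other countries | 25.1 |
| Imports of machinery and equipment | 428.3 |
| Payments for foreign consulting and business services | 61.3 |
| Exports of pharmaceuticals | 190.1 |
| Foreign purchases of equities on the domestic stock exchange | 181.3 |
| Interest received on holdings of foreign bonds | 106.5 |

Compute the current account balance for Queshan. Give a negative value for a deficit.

864.3

Goods: 637.6 + 686.7 + 190.1 - 428.3 = 1086.1
Services: -61.3 - 92.3 = -153.6
Primary income: 106.5 - 149.6 = -43.1
Secondary income: -25.1
Current account = 1086.1 + (-153.6) + (-43.1) + (-25.1) = 864.3
(Excluded from the current account — financial account: increase in resident deposits held at foreign banks 65.4, foreign purchases of domestic corporate bonds 186.1, domestic pension funds' purchases of foreign equities 275.7, foreign purchases of equities on the domestic stock exchange 181.3.)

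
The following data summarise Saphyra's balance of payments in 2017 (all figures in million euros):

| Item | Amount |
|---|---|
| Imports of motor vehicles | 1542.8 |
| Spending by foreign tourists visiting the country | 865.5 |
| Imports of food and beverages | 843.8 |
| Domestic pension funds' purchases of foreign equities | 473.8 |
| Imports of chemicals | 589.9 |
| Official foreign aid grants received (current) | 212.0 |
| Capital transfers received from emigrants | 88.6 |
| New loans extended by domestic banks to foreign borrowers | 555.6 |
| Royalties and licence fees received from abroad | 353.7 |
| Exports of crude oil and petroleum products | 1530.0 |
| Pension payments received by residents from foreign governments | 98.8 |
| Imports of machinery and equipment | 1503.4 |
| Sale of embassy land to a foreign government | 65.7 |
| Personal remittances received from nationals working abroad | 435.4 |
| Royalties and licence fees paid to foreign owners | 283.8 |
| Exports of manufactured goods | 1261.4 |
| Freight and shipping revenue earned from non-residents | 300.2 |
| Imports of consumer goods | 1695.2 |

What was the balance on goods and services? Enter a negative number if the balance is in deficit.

Goods: 1261.4 - 1542.8 - 1503.4 - 1695.2 - 589.9 - 843.8 + 1530.0 = -3383.7
Services: 353.7 - 283.8 + 300.2 + 865.5 = 1235.6
Trade balance = -3383.7 + 1235.6 = -2148.1
(Excluded from the trade balance — financial account: domestic pension funds' purchases of foreign equities 473.8, new loans extended by domestic banks to foreign borrowers 555.6; secondary income: official foreign aid grants received (current) 212.0, pension payments received by residents from foreign governments 98.8, personal remittances received from nationals working abroad 435.4; capital account: capital transfers received from emigrants 88.6, sale of embassy land to a foreign government 65.7.)

-2148.1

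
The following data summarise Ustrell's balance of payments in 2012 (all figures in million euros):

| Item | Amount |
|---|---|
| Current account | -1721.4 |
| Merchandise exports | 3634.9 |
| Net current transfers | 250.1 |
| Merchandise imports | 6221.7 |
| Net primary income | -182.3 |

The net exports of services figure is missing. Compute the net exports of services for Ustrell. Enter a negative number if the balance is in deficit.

797.6

Current account = goods balance + services balance + net primary income + net secondary income
Sum of the known components = -2519.0
Net exports of services = CA - (known components) = -1721.4 - (-2519.0) = 797.6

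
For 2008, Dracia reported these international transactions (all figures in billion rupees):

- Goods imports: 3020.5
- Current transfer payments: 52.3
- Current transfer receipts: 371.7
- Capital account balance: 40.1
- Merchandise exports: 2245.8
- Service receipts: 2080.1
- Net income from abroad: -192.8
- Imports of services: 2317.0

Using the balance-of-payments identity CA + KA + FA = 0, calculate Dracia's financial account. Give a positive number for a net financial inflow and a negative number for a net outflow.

844.9

Goods balance = 2245.8 - 3020.5 = -774.7
Services balance = 2080.1 - 2317.0 = -236.9
Trade balance (goods + services) = -774.7 + (-236.9) = -1011.6
Net primary income = -192.8
Net secondary income = 371.7 - 52.3 = 319.4
Current account = -1011.6 + (-192.8) + 319.4 = -885.0
Financial account = -(-885.0 + 40.1) = 844.9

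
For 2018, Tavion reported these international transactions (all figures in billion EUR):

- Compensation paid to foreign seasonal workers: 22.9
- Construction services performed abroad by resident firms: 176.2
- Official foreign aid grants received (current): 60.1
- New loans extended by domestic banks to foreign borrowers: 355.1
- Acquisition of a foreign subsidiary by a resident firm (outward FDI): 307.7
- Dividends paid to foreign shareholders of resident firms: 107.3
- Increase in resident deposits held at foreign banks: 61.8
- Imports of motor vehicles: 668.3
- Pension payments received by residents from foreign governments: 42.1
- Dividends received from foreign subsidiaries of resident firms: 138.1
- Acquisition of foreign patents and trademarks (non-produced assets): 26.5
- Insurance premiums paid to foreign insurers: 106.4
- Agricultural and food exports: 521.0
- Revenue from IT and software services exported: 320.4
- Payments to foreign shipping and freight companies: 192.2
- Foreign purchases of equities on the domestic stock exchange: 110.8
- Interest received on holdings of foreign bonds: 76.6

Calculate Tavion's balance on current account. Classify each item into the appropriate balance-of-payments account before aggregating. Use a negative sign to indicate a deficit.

Goods: 521.0 - 668.3 = -147.3
Services: -192.2 + 176.2 + 320.4 - 106.4 = 198.0
Primary income: -107.3 - 22.9 + 138.1 + 76.6 = 84.5
Secondary income: 42.1 + 60.1 = 102.2
Current account = (-147.3) + 198.0 + 84.5 + 102.2 = 237.4
(Excluded from the current account — financial account: new loans extended by domestic banks to foreign borrowers 355.1, acquisition of a foreign subsidiary by a resident firm (outward FDI) 307.7, increase in resident deposits held at foreign banks 61.8, foreign purchases of equities on the domestic stock exchange 110.8; capital account: acquisition of foreign patents and trademarks (non-produced assets) 26.5.)

237.4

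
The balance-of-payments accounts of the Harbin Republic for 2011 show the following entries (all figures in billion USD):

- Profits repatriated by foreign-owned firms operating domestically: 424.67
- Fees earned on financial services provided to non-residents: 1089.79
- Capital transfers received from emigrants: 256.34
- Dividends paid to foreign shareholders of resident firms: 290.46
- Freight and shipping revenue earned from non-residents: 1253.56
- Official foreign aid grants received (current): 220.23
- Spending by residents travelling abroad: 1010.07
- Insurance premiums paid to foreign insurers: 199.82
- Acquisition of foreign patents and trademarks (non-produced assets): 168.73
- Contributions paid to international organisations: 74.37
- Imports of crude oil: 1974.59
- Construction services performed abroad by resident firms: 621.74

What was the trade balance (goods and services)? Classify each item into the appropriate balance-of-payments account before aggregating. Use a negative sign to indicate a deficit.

Goods: -1974.59
Services: -1010.07 - 199.82 + 1253.56 + 1089.79 + 621.74 = 1755.20
Trade balance = -1974.59 + 1755.20 = -219.39
(Excluded from the trade balance — primary income: profits repatriated by foreign-owned firms operating domestically 424.67, dividends paid to foreign shareholders of resident firms 290.46; capital account: capital transfers received from emigrants 256.34, acquisition of foreign patents and trademarks (non-produced assets) 168.73; secondary income: official foreign aid grants received (current) 220.23, contributions paid to international organisations 74.37.)

-219.39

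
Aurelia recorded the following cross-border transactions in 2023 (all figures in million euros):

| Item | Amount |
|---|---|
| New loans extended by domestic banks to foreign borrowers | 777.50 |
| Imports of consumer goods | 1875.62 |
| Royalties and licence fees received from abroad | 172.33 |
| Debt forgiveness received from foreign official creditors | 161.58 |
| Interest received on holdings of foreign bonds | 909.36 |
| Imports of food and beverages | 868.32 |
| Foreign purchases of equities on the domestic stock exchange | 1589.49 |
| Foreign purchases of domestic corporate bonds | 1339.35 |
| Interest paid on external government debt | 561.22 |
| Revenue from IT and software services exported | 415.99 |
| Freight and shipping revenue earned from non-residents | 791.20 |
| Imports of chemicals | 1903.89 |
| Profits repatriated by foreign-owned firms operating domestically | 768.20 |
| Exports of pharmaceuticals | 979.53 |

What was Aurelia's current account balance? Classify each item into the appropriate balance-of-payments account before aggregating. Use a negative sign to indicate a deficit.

Goods: -1875.62 + 979.53 - 1903.89 - 868.32 = -3668.30
Services: 415.99 + 172.33 + 791.20 = 1379.52
Primary income: -561.22 - 768.20 + 909.36 = -420.06
Current account = (-3668.30) + 1379.52 + (-420.06) = -2708.84
(Excluded from the current account — financial account: new loans extended by domestic banks to foreign borrowers 777.50, foreign purchases of equities on the domestic stock exchange 1589.49, foreign purchases of domestic corporate bonds 1339.35; capital account: debt forgiveness received from foreign official creditors 161.58.)

-2708.84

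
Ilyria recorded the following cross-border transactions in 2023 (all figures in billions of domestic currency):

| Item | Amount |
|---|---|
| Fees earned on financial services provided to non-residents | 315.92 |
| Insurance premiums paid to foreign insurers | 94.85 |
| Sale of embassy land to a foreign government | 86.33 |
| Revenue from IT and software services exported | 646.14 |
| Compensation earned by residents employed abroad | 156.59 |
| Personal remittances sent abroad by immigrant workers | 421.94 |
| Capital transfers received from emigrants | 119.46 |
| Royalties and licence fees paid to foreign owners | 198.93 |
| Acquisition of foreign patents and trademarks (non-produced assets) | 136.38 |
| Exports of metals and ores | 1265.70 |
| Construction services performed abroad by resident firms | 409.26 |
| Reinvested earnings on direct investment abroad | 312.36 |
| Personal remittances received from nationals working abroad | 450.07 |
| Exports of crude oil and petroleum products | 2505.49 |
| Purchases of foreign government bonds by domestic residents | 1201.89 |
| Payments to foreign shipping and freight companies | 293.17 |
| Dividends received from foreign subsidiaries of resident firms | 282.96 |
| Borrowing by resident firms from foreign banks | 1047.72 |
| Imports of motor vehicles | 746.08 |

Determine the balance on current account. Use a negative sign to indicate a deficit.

Goods: 1265.70 + 2505.49 - 746.08 = 3025.11
Services: -94.85 + 315.92 - 198.93 + 409.26 - 293.17 + 646.14 = 784.37
Primary income: 282.96 + 312.36 + 156.59 = 751.91
Secondary income: 450.07 - 421.94 = 28.13
Current account = 3025.11 + 784.37 + 751.91 + 28.13 = 4589.52
(Excluded from the current account — capital account: sale of embassy land to a foreign government 86.33, capital transfers received from emigrants 119.46, acquisition of foreign patents and trademarks (non-produced assets) 136.38; financial account: purchases of foreign government bonds by domestic residents 1201.89, borrowing by resident firms from foreign banks 1047.72.)

4589.52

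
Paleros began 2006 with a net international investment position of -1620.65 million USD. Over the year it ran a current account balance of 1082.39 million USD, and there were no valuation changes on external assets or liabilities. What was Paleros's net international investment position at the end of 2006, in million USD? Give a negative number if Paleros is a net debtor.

With no valuation effects, change in NIIP = current account = 1082.39
End-of-year NIIP = -1620.65 + 1082.39 = -538.26

-538.26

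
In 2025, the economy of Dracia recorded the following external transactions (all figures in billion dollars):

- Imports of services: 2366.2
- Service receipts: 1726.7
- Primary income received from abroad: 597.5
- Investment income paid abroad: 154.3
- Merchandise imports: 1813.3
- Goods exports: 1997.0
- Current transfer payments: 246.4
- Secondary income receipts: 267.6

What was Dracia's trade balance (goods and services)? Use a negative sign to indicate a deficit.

Goods balance = 1997.0 - 1813.3 = 183.7
Services balance = 1726.7 - 2366.2 = -639.5
Trade balance (goods + services) = 183.7 + (-639.5) = -455.8

-455.8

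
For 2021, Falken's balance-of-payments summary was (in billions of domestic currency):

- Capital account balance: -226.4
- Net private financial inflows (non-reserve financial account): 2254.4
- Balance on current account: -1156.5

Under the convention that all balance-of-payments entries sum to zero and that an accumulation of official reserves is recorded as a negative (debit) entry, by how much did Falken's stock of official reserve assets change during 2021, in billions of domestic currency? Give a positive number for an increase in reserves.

Official reserve transactions balance = -((-1156.5) + (-226.4) + 2254.4) = -871.5
An accumulation of reserves is recorded as a debit (negative entry), so the change in the stock of reserves is the negative of that balance.
Change in official reserves = -(-871.5) = 871.5

871.5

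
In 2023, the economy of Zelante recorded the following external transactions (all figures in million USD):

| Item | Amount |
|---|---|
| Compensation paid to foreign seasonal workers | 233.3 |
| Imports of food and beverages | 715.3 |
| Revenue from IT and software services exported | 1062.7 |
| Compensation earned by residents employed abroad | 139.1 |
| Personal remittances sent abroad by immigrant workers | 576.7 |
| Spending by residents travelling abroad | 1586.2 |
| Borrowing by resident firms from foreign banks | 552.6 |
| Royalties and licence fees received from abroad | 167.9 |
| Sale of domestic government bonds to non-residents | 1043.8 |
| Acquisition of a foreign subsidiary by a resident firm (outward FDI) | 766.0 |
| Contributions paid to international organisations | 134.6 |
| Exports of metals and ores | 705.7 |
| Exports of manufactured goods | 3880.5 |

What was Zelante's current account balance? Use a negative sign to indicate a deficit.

2709.8

Goods: 3880.5 + 705.7 - 715.3 = 3870.9
Services: -1586.2 + 167.9 + 1062.7 = -355.6
Primary income: 139.1 - 233.3 = -94.2
Secondary income: -576.7 - 134.6 = -711.3
Current account = 3870.9 + (-355.6) + (-94.2) + (-711.3) = 2709.8
(Excluded from the current account — financial account: borrowing by resident firms from foreign banks 552.6, sale of domestic government bonds to non-residents 1043.8, acquisition of a foreign subsidiary by a resident firm (outward FDI) 766.0.)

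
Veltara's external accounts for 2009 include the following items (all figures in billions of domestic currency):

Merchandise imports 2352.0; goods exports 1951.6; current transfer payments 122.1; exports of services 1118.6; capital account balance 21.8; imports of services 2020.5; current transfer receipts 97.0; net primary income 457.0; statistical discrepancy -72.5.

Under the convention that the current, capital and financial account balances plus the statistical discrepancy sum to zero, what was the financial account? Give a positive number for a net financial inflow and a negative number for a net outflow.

921.1

Goods balance = 1951.6 - 2352.0 = -400.4
Services balance = 1118.6 - 2020.5 = -901.9
Trade balance (goods + services) = -400.4 + (-901.9) = -1302.3
Net primary income = 457.0
Net secondary income = 97.0 - 122.1 = -25.1
Current account = -1302.3 + 457.0 + (-25.1) = -870.4
Financial account = -(-870.4 + 21.8 + (-72.5)) = 921.1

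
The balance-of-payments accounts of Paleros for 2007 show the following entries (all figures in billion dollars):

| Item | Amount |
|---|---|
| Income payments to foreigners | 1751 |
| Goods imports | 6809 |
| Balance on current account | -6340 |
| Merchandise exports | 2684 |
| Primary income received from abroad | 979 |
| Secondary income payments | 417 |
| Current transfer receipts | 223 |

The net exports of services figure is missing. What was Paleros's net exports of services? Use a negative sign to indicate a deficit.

Current account = goods balance + services balance + net primary income + net secondary income
Sum of the known components = -5091
Net exports of services = CA - (known components) = -6340 - (-5091) = -1249

-1249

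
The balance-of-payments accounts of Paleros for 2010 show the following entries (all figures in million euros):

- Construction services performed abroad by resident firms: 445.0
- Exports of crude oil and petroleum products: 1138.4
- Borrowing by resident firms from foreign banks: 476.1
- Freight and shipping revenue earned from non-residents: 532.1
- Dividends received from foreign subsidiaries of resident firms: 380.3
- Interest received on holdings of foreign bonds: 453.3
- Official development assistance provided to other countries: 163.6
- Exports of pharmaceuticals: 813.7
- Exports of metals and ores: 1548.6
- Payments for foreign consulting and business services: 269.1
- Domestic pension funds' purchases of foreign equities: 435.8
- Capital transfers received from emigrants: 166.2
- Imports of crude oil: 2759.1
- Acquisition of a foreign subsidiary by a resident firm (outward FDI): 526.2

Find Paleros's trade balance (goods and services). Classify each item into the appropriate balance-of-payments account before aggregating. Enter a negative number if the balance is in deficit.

Goods: -2759.1 + 813.7 + 1138.4 + 1548.6 = 741.6
Services: 445.0 - 269.1 + 532.1 = 708.0
Trade balance = 741.6 + 708.0 = 1449.6
(Excluded from the trade balance — financial account: borrowing by resident firms from foreign banks 476.1, domestic pension funds' purchases of foreign equities 435.8, acquisition of a foreign subsidiary by a resident firm (outward FDI) 526.2; primary income: dividends received from foreign subsidiaries of resident firms 380.3, interest received on holdings of foreign bonds 453.3; secondary income: official development assistance provided to other countries 163.6; capital account: capital transfers received from emigrants 166.2.)

1449.6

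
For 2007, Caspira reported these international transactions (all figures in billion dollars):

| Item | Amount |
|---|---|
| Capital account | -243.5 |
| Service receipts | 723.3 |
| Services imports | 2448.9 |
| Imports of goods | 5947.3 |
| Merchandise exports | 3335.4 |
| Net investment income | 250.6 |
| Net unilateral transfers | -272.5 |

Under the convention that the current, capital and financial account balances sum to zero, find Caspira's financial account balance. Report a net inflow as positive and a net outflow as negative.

4602.9

Goods balance = 3335.4 - 5947.3 = -2611.9
Services balance = 723.3 - 2448.9 = -1725.6
Trade balance (goods + services) = -2611.9 + (-1725.6) = -4337.5
Net primary income = 250.6
Net secondary income = -272.5
Current account = -4337.5 + 250.6 + (-272.5) = -4359.4
Financial account = -(-4359.4 + (-243.5)) = 4602.9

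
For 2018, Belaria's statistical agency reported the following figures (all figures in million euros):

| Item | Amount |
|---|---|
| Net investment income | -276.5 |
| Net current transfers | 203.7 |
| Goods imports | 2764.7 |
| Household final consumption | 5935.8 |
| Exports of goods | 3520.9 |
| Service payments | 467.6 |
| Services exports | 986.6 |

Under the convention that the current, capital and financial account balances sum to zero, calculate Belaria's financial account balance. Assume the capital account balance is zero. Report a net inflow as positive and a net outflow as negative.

-1202.4

Goods balance = 3520.9 - 2764.7 = 756.2
Services balance = 986.6 - 467.6 = 519.0
Trade balance (goods + services) = 756.2 + 519.0 = 1275.2
Net primary income = -276.5
Net secondary income = 203.7
Current account = 1275.2 + (-276.5) + 203.7 = 1202.4
Financial account = -(1202.4) = -1202.4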